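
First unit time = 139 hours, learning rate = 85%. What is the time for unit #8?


Formula: T_n = T_1 * (learning_rate)^(log2(n)) where learning_rate = rate/100
Doublings = log2(8) = 3
T_n = 139 * 0.85^3
T_n = 139 * 0.6141 = 85.4 hours

85.4 hours


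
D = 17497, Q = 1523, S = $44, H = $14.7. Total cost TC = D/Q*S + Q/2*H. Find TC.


TC = 17497/1523 * 44 + 1523/2 * 14.7

$11699.54


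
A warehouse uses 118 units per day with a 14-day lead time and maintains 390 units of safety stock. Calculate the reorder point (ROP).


Formula: ROP = (Daily Demand * Lead Time) + Safety Stock
Demand during lead time = 118 * 14 = 1652 units
ROP = 1652 + 390 = 2042 units

2042 units


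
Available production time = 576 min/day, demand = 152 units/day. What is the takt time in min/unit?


Formula: Takt Time = Available Production Time / Customer Demand
Takt = 576 min/day / 152 units/day
Takt = 3.79 min/unit

3.79 min/unit


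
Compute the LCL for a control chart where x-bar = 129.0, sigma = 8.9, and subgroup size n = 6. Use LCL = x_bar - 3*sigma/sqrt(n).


LCL = 129.0 - 3 * 8.9 / sqrt(6)

118.1


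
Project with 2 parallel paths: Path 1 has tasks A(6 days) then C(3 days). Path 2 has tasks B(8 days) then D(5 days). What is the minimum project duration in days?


Path 1 = 6 + 3 = 9 days
Path 2 = 8 + 5 = 13 days
Duration = max(9, 13) = 13 days

13 days


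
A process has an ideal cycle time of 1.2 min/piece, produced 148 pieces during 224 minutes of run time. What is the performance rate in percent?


Formula: Performance = (Ideal CT * Total Count) / Run Time * 100
Ideal output time = 1.2 * 148 = 177.6 min
Performance = 177.6 / 224 * 100 = 79.3%

79.3%


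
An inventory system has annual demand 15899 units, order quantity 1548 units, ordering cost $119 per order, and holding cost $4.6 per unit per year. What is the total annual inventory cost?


TC = 15899/1548 * 119 + 1548/2 * 4.6

$4782.61


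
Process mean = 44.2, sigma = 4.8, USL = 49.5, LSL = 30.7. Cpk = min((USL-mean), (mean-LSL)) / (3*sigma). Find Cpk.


Cpu = (49.5 - 44.2) / (3 * 4.8) = 0.37
Cpl = (44.2 - 30.7) / (3 * 4.8) = 0.94
Cpk = min(0.37, 0.94) = 0.37

0.37


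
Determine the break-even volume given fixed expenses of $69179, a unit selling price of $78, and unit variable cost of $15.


Formula: BEQ = Fixed Costs / (Price - Variable Cost)
Contribution margin = $78 - $15 = $63/unit
BEQ = ceil($69179 / $63/unit) = ceil(1098.08) = 1099 units

1099 units


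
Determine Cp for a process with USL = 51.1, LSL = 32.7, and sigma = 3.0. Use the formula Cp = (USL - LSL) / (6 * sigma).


Cp = (51.1 - 32.7) / (6 * 3.0)

1.02


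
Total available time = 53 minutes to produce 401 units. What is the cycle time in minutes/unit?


Formula: CT = Available Time / Number of Units
CT = 53 min / 401 units
CT = 0.13 min/unit

0.13 min/unit


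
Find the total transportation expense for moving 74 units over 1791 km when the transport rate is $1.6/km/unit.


TC = dist * cost * units = 1791 * 1.6 * 74 = $212054.40

$212054.40


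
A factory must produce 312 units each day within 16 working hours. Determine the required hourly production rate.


Formula: Production Rate = Daily Demand / Available Hours
Rate = 312 units/day / 16 hours/day
Rate = 19.5 units/hour

19.5 units/hour


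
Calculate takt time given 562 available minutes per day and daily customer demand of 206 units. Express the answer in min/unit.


Formula: Takt Time = Available Production Time / Customer Demand
Takt = 562 min/day / 206 units/day
Takt = 2.73 min/unit

2.73 min/unit


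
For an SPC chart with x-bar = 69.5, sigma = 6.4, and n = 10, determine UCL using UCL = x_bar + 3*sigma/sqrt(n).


UCL = 69.5 + 3 * 6.4 / sqrt(10)

75.57


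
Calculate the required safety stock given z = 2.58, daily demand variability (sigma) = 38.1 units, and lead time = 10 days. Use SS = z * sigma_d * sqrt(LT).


Formula: SS = z * sigma_d * sqrt(LT)
sqrt(LT) = sqrt(10) = 3.1623
SS = 2.58 * 38.1 * 3.1623
SS = 310.8 units

310.8 units


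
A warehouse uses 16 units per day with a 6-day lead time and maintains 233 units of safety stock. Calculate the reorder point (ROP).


Formula: ROP = (Daily Demand * Lead Time) + Safety Stock
Demand during lead time = 16 * 6 = 96 units
ROP = 96 + 233 = 329 units

329 units


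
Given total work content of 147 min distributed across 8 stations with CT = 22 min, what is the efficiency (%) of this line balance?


Formula: Efficiency = Sum of Task Times / (N_stations * CT) * 100
Total station capacity = 8 stations * 22 min = 176 min
Efficiency = 147 / 176 * 100 = 83.5%

83.5%


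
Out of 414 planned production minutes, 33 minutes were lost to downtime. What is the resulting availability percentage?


Formula: Availability = (Planned Time - Downtime) / Planned Time * 100
Uptime = 414 - 33 = 381 min
Availability = 381 / 414 * 100 = 92.0%

92.0%


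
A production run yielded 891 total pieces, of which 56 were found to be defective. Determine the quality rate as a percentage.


Formula: Quality Rate = Good Pieces / Total Pieces * 100
Good pieces = 891 - 56 = 835
QR = 835 / 891 * 100 = 93.7%

93.7%


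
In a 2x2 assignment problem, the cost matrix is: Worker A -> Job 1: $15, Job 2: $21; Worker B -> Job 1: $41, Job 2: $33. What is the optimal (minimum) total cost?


Option 1: A->1 + B->2 = $15 + $33 = $48
Option 2: A->2 + B->1 = $21 + $41 = $62
Min cost = min($48, $62) = $48

$48


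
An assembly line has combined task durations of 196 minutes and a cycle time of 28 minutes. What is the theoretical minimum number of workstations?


Formula: N_min = ceil(Sum of Task Times / Cycle Time)
N_min = ceil(196 min / 28 min) = ceil(7.0)
N_min = 7 stations

7


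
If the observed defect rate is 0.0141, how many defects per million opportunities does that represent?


DPMO = defect_rate * 1000000 = 0.0141 * 1000000

14100


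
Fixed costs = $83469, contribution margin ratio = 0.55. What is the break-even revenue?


Formula: BER = Fixed Costs / Contribution Margin Ratio
BER = $83469 / 0.55
BER = $151761.82 (to the nearest cent)

$151761.82


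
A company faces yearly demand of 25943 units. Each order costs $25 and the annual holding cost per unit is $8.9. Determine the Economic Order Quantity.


Formula: EOQ = sqrt(2 * D * S / H)
Numerator: 2 * 25943 * 25 = 1297150
2DS/H = 1297150 / 8.9 = 145747.2
EOQ = sqrt(145747.2) = 381.8 units

381.8 units


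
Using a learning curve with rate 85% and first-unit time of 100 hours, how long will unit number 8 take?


Formula: T_n = T_1 * (learning_rate)^(log2(n)) where learning_rate = rate/100
Doublings = log2(8) = 3
T_n = 100 * 0.85^3
T_n = 100 * 0.6141 = 61.4 hours

61.4 hours


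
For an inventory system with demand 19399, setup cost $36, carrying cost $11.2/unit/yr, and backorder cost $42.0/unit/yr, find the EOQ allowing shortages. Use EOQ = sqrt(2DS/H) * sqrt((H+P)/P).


Formula: EOQ* = sqrt(2DS/H) * sqrt((H+P)/P)
Base EOQ = sqrt(2*19399*36/11.2) = 353.14 units
Correction = sqrt((11.2+42.0)/42.0) = 1.12546
EOQ* = 353.14 * 1.12546 = 397.4 units

397.4 units


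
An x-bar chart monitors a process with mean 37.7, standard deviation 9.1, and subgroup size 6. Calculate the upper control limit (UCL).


UCL = 37.7 + 3 * 9.1 / sqrt(6)

48.85


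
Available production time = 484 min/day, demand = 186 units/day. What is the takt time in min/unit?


Formula: Takt Time = Available Production Time / Customer Demand
Takt = 484 min/day / 186 units/day
Takt = 2.6 min/unit

2.6 min/unit


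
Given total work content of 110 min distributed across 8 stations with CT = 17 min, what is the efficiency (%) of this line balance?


Formula: Efficiency = Sum of Task Times / (N_stations * CT) * 100
Total station capacity = 8 stations * 17 min = 136 min
Efficiency = 110 / 136 * 100 = 80.9%

80.9%


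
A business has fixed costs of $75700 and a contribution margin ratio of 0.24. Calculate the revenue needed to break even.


Formula: BER = Fixed Costs / Contribution Margin Ratio
BER = $75700 / 0.24
BER = $315416.67 (to the nearest cent)

$315416.67


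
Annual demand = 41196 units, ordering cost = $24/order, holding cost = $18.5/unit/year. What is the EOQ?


Formula: EOQ = sqrt(2 * D * S / H)
Numerator: 2 * 41196 * 24 = 1977408
2DS/H = 1977408 / 18.5 = 106886.9
EOQ = sqrt(106886.9) = 326.9 units

326.9 units


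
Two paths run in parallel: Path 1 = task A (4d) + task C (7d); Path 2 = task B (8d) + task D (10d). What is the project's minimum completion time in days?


Path 1 = 4 + 7 = 11 days
Path 2 = 8 + 10 = 18 days
Duration = max(11, 18) = 18 days

18 days


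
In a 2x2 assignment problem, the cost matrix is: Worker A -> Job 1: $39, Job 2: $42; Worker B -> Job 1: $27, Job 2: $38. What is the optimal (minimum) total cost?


Option 1: A->1 + B->2 = $39 + $38 = $77
Option 2: A->2 + B->1 = $42 + $27 = $69
Min cost = min($77, $69) = $69

$69


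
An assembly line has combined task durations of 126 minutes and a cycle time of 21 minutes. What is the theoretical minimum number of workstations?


Formula: N_min = ceil(Sum of Task Times / Cycle Time)
N_min = ceil(126 min / 21 min) = ceil(6.0)
N_min = 6 stations

6


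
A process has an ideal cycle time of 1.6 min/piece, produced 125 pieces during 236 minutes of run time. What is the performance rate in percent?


Formula: Performance = (Ideal CT * Total Count) / Run Time * 100
Ideal output time = 1.6 * 125 = 200.0 min
Performance = 200.0 / 236 * 100 = 84.7%

84.7%


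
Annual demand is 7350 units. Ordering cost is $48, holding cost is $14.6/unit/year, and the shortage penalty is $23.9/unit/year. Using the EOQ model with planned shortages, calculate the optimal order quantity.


Formula: EOQ* = sqrt(2DS/H) * sqrt((H+P)/P)
Base EOQ = sqrt(2*7350*48/14.6) = 219.84 units
Correction = sqrt((14.6+23.9)/23.9) = 1.2692
EOQ* = 219.84 * 1.2692 = 279.0 units

279.0 units


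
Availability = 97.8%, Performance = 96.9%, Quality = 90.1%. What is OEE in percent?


Formula: OEE = Availability * Performance * Quality / 10000
A * P = 97.8% * 96.9% / 100 = 94.77%
OEE = 94.77% * 90.1% / 100 = 85.4%

85.4%


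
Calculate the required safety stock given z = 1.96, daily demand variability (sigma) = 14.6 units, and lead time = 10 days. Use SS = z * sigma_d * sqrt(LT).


Formula: SS = z * sigma_d * sqrt(LT)
sqrt(LT) = sqrt(10) = 3.1623
SS = 1.96 * 14.6 * 3.1623
SS = 90.5 units

90.5 units


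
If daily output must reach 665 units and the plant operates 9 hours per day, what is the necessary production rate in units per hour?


Formula: Production Rate = Daily Demand / Available Hours
Rate = 665 units/day / 9 hours/day
Rate = 73.9 units/hour

73.9 units/hour


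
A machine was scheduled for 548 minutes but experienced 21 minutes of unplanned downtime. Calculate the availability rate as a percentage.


Formula: Availability = (Planned Time - Downtime) / Planned Time * 100
Uptime = 548 - 21 = 527 min
Availability = 527 / 548 * 100 = 96.2%

96.2%


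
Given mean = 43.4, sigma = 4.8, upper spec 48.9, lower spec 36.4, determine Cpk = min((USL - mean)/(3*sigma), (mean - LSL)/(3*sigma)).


Cpu = (48.9 - 43.4) / (3 * 4.8) = 0.38
Cpl = (43.4 - 36.4) / (3 * 4.8) = 0.49
Cpk = min(0.38, 0.49) = 0.38

0.38


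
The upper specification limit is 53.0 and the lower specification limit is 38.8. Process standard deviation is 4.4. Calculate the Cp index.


Cp = (53.0 - 38.8) / (6 * 4.4)

0.54


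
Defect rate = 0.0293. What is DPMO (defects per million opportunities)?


DPMO = defect_rate * 1000000 = 0.0293 * 1000000

29300


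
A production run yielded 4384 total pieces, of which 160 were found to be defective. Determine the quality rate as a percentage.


Formula: Quality Rate = Good Pieces / Total Pieces * 100
Good pieces = 4384 - 160 = 4224
QR = 4224 / 4384 * 100 = 96.4%

96.4%


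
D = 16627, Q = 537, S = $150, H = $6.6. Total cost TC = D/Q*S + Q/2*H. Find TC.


TC = 16627/537 * 150 + 537/2 * 6.6

$6416.51


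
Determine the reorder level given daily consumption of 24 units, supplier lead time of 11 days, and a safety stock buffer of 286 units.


Formula: ROP = (Daily Demand * Lead Time) + Safety Stock
Demand during lead time = 24 * 11 = 264 units
ROP = 264 + 286 = 550 units

550 units


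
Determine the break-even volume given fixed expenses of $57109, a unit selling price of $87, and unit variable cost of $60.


Formula: BEQ = Fixed Costs / (Price - Variable Cost)
Contribution margin = $87 - $60 = $27/unit
BEQ = ceil($57109 / $27/unit) = ceil(2115.15) = 2116 units

2116 units


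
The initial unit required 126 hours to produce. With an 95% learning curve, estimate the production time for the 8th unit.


Formula: T_n = T_1 * (learning_rate)^(log2(n)) where learning_rate = rate/100
Doublings = log2(8) = 3
T_n = 126 * 0.95^3
T_n = 126 * 0.8574 = 108.0 hours

108.0 hours


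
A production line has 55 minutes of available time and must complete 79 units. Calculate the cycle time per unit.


Formula: CT = Available Time / Number of Units
CT = 55 min / 79 units
CT = 0.7 min/unit

0.7 min/unit


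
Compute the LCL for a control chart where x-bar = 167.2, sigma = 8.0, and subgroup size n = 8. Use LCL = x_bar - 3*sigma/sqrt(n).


LCL = 167.2 - 3 * 8.0 / sqrt(8)

158.71


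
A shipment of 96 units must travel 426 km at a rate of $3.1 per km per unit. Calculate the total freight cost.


TC = dist * cost * units = 426 * 3.1 * 96 = $126777.60

$126777.60


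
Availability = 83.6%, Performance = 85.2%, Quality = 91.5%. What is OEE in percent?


Formula: OEE = Availability * Performance * Quality / 10000
A * P = 83.6% * 85.2% / 100 = 71.23%
OEE = 71.23% * 91.5% / 100 = 65.2%

65.2%


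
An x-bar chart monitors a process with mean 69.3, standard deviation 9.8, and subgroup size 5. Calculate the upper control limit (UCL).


UCL = 69.3 + 3 * 9.8 / sqrt(5)

82.45


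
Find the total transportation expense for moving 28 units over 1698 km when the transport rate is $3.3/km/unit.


TC = dist * cost * units = 1698 * 3.3 * 28 = $156895.20

$156895.20


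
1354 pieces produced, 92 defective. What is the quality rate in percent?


Formula: Quality Rate = Good Pieces / Total Pieces * 100
Good pieces = 1354 - 92 = 1262
QR = 1262 / 1354 * 100 = 93.2%

93.2%


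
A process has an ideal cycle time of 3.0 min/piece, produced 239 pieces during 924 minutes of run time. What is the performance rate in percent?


Formula: Performance = (Ideal CT * Total Count) / Run Time * 100
Ideal output time = 3.0 * 239 = 717.0 min
Performance = 717.0 / 924 * 100 = 77.6%

77.6%


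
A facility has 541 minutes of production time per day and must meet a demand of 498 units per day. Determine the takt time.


Formula: Takt Time = Available Production Time / Customer Demand
Takt = 541 min/day / 498 units/day
Takt = 1.09 min/unit

1.09 min/unit


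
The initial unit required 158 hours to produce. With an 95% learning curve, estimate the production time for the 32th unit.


Formula: T_n = T_1 * (learning_rate)^(log2(n)) where learning_rate = rate/100
Doublings = log2(32) = 5
T_n = 158 * 0.95^5
T_n = 158 * 0.7738 = 122.3 hours

122.3 hours


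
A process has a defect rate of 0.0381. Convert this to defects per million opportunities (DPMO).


DPMO = defect_rate * 1000000 = 0.0381 * 1000000

38100


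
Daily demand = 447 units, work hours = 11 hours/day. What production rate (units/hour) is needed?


Formula: Production Rate = Daily Demand / Available Hours
Rate = 447 units/day / 11 hours/day
Rate = 40.6 units/hour

40.6 units/hour


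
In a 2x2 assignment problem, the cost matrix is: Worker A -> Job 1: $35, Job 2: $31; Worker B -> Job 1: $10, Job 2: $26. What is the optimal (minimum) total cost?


Option 1: A->1 + B->2 = $35 + $26 = $61
Option 2: A->2 + B->1 = $31 + $10 = $41
Min cost = min($61, $41) = $41

$41


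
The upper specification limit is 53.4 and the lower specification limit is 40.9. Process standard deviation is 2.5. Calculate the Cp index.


Cp = (53.4 - 40.9) / (6 * 2.5)

0.83


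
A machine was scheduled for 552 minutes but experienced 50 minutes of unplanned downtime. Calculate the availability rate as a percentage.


Formula: Availability = (Planned Time - Downtime) / Planned Time * 100
Uptime = 552 - 50 = 502 min
Availability = 502 / 552 * 100 = 90.9%

90.9%


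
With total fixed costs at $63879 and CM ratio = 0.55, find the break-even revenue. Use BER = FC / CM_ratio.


Formula: BER = Fixed Costs / Contribution Margin Ratio
BER = $63879 / 0.55
BER = $116143.64 (to the nearest cent)

$116143.64


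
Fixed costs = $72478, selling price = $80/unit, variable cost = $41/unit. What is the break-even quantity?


Formula: BEQ = Fixed Costs / (Price - Variable Cost)
Contribution margin = $80 - $41 = $39/unit
BEQ = ceil($72478 / $39/unit) = ceil(1858.41) = 1859 units

1859 units


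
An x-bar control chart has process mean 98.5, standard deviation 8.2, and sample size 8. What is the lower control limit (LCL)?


LCL = 98.5 - 3 * 8.2 / sqrt(8)

89.8


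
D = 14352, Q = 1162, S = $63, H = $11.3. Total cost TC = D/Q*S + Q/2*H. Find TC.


TC = 14352/1162 * 63 + 1162/2 * 11.3

$7343.42


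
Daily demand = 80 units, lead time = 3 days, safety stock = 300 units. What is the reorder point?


Formula: ROP = (Daily Demand * Lead Time) + Safety Stock
Demand during lead time = 80 * 3 = 240 units
ROP = 240 + 300 = 540 units

540 units


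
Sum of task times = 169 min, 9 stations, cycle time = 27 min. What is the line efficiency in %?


Formula: Efficiency = Sum of Task Times / (N_stations * CT) * 100
Total station capacity = 9 stations * 27 min = 243 min
Efficiency = 169 / 243 * 100 = 69.5%

69.5%


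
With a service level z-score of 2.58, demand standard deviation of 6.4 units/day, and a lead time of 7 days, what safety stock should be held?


Formula: SS = z * sigma_d * sqrt(LT)
sqrt(LT) = sqrt(7) = 2.6458
SS = 2.58 * 6.4 * 2.6458
SS = 43.7 units

43.7 units


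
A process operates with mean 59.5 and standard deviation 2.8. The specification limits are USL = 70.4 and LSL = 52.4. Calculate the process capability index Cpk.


Cpu = (70.4 - 59.5) / (3 * 2.8) = 1.3
Cpl = (59.5 - 52.4) / (3 * 2.8) = 0.85
Cpk = min(1.3, 0.85) = 0.85

0.85


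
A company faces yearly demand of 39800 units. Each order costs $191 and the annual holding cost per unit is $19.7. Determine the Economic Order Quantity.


Formula: EOQ = sqrt(2 * D * S / H)
Numerator: 2 * 39800 * 191 = 15203600
2DS/H = 15203600 / 19.7 = 771756.3
EOQ = sqrt(771756.3) = 878.5 units

878.5 units


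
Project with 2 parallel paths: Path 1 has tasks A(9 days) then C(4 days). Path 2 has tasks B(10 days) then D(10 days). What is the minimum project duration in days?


Path 1 = 9 + 4 = 13 days
Path 2 = 10 + 10 = 20 days
Duration = max(13, 20) = 20 days

20 days


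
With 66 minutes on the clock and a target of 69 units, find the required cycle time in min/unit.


Formula: CT = Available Time / Number of Units
CT = 66 min / 69 units
CT = 0.96 min/unit

0.96 min/unit


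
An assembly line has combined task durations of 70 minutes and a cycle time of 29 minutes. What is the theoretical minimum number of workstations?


Formula: N_min = ceil(Sum of Task Times / Cycle Time)
N_min = ceil(70 min / 29 min) = ceil(2.4138)
N_min = 3 stations

3


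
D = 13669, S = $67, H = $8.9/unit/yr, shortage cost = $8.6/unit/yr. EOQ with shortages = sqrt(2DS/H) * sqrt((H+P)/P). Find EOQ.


Formula: EOQ* = sqrt(2DS/H) * sqrt((H+P)/P)
Base EOQ = sqrt(2*13669*67/8.9) = 453.66 units
Correction = sqrt((8.9+8.6)/8.6) = 1.42649
EOQ* = 453.66 * 1.42649 = 647.1 units

647.1 units


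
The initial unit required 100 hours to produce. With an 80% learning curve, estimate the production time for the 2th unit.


Formula: T_n = T_1 * (learning_rate)^(log2(n)) where learning_rate = rate/100
Doublings = log2(2) = 1
T_n = 100 * 0.8^1
T_n = 100 * 0.8 = 80.0 hours

80.0 hours


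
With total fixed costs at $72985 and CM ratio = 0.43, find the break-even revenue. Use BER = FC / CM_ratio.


Formula: BER = Fixed Costs / Contribution Margin Ratio
BER = $72985 / 0.43
BER = $169732.56 (to the nearest cent)

$169732.56


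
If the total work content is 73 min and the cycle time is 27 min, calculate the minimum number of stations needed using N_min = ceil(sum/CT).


Formula: N_min = ceil(Sum of Task Times / Cycle Time)
N_min = ceil(73 min / 27 min) = ceil(2.7037)
N_min = 3 stations

3


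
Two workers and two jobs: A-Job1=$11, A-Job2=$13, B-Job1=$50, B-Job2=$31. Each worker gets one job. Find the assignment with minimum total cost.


Option 1: A->1 + B->2 = $11 + $31 = $42
Option 2: A->2 + B->1 = $13 + $50 = $63
Min cost = min($42, $63) = $42

$42


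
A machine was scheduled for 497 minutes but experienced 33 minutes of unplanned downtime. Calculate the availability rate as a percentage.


Formula: Availability = (Planned Time - Downtime) / Planned Time * 100
Uptime = 497 - 33 = 464 min
Availability = 464 / 497 * 100 = 93.4%

93.4%


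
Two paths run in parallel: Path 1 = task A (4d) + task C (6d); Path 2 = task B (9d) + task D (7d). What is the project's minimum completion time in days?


Path 1 = 4 + 6 = 10 days
Path 2 = 9 + 7 = 16 days
Duration = max(10, 16) = 16 days

16 days


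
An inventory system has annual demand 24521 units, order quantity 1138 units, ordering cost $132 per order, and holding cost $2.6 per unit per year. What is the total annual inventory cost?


TC = 24521/1138 * 132 + 1138/2 * 2.6

$4323.66


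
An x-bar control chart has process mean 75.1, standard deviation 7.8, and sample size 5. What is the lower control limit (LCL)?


LCL = 75.1 - 3 * 7.8 / sqrt(5)

64.64


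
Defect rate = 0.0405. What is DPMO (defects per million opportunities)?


DPMO = defect_rate * 1000000 = 0.0405 * 1000000

40500


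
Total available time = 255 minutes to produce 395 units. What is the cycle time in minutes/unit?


Formula: CT = Available Time / Number of Units
CT = 255 min / 395 units
CT = 0.65 min/unit

0.65 min/unit


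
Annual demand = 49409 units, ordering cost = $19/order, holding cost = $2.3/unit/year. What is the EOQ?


Formula: EOQ = sqrt(2 * D * S / H)
Numerator: 2 * 49409 * 19 = 1877542
2DS/H = 1877542 / 2.3 = 816322.6
EOQ = sqrt(816322.6) = 903.5 units

903.5 units


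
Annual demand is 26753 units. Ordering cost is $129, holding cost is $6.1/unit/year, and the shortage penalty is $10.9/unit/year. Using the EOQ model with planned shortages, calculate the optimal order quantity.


Formula: EOQ* = sqrt(2DS/H) * sqrt((H+P)/P)
Base EOQ = sqrt(2*26753*129/6.1) = 1063.73 units
Correction = sqrt((6.1+10.9)/10.9) = 1.24885
EOQ* = 1063.73 * 1.24885 = 1328.4 units

1328.4 units


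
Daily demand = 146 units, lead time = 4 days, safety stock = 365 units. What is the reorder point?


Formula: ROP = (Daily Demand * Lead Time) + Safety Stock
Demand during lead time = 146 * 4 = 584 units
ROP = 584 + 365 = 949 units

949 units


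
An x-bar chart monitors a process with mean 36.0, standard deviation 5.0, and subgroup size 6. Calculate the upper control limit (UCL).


UCL = 36.0 + 3 * 5.0 / sqrt(6)

42.12


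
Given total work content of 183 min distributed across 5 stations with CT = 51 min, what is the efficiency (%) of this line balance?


Formula: Efficiency = Sum of Task Times / (N_stations * CT) * 100
Total station capacity = 5 stations * 51 min = 255 min
Efficiency = 183 / 255 * 100 = 71.8%

71.8%


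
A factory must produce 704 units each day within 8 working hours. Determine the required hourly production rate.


Formula: Production Rate = Daily Demand / Available Hours
Rate = 704 units/day / 8 hours/day
Rate = 88.0 units/hour

88.0 units/hour


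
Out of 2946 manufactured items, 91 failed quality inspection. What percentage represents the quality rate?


Formula: Quality Rate = Good Pieces / Total Pieces * 100
Good pieces = 2946 - 91 = 2855
QR = 2855 / 2946 * 100 = 96.9%

96.9%


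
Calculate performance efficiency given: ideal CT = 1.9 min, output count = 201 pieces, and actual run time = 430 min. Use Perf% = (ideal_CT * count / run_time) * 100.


Formula: Performance = (Ideal CT * Total Count) / Run Time * 100
Ideal output time = 1.9 * 201 = 381.9 min
Performance = 381.9 / 430 * 100 = 88.8%

88.8%


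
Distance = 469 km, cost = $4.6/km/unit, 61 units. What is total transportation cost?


TC = dist * cost * units = 469 * 4.6 * 61 = $131601.40

$131601.40


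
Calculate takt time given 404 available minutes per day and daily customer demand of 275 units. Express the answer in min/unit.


Formula: Takt Time = Available Production Time / Customer Demand
Takt = 404 min/day / 275 units/day
Takt = 1.47 min/unit

1.47 min/unit


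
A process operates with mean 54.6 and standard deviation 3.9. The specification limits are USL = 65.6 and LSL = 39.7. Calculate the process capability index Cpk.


Cpu = (65.6 - 54.6) / (3 * 3.9) = 0.94
Cpl = (54.6 - 39.7) / (3 * 3.9) = 1.27
Cpk = min(0.94, 1.27) = 0.94

0.94


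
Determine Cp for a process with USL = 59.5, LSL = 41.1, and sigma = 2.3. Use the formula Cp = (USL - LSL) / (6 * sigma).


Cp = (59.5 - 41.1) / (6 * 2.3)

1.33


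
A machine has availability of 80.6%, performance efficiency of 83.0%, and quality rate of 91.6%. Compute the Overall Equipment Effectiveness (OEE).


Formula: OEE = Availability * Performance * Quality / 10000
A * P = 80.6% * 83.0% / 100 = 66.9%
OEE = 66.9% * 91.6% / 100 = 61.3%

61.3%


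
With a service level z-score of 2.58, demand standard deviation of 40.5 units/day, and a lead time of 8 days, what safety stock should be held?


Formula: SS = z * sigma_d * sqrt(LT)
sqrt(LT) = sqrt(8) = 2.8284
SS = 2.58 * 40.5 * 2.8284
SS = 295.5 units

295.5 units


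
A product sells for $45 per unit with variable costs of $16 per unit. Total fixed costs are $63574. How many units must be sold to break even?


Formula: BEQ = Fixed Costs / (Price - Variable Cost)
Contribution margin = $45 - $16 = $29/unit
BEQ = ceil($63574 / $29/unit) = ceil(2192.21) = 2193 units

2193 units


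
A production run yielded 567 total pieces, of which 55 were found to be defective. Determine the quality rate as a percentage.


Formula: Quality Rate = Good Pieces / Total Pieces * 100
Good pieces = 567 - 55 = 512
QR = 512 / 567 * 100 = 90.3%

90.3%


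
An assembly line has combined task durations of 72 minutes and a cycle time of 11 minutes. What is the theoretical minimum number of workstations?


Formula: N_min = ceil(Sum of Task Times / Cycle Time)
N_min = ceil(72 min / 11 min) = ceil(6.5455)
N_min = 7 stations

7


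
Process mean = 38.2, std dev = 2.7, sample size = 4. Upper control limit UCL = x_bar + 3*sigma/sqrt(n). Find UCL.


UCL = 38.2 + 3 * 2.7 / sqrt(4)

42.25


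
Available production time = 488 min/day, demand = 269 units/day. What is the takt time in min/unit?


Formula: Takt Time = Available Production Time / Customer Demand
Takt = 488 min/day / 269 units/day
Takt = 1.81 min/unit

1.81 min/unit


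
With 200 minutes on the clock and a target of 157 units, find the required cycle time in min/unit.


Formula: CT = Available Time / Number of Units
CT = 200 min / 157 units
CT = 1.27 min/unit

1.27 min/unit


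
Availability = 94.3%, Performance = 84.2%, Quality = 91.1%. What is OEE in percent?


Formula: OEE = Availability * Performance * Quality / 10000
A * P = 94.3% * 84.2% / 100 = 79.4%
OEE = 79.4% * 91.1% / 100 = 72.3%

72.3%


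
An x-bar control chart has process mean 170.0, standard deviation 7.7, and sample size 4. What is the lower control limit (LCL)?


LCL = 170.0 - 3 * 7.7 / sqrt(4)

158.45


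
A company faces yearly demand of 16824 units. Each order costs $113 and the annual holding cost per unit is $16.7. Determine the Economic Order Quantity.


Formula: EOQ = sqrt(2 * D * S / H)
Numerator: 2 * 16824 * 113 = 3802224
2DS/H = 3802224 / 16.7 = 227678.1
EOQ = sqrt(227678.1) = 477.2 units

477.2 units


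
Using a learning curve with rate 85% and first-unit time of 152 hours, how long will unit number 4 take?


Formula: T_n = T_1 * (learning_rate)^(log2(n)) where learning_rate = rate/100
Doublings = log2(4) = 2
T_n = 152 * 0.85^2
T_n = 152 * 0.7225 = 109.8 hours

109.8 hours


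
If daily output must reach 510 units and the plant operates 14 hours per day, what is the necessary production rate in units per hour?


Formula: Production Rate = Daily Demand / Available Hours
Rate = 510 units/day / 14 hours/day
Rate = 36.4 units/hour

36.4 units/hour


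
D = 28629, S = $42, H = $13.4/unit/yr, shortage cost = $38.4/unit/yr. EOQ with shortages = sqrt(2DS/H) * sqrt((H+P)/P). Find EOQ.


Formula: EOQ* = sqrt(2DS/H) * sqrt((H+P)/P)
Base EOQ = sqrt(2*28629*42/13.4) = 423.63 units
Correction = sqrt((13.4+38.4)/38.4) = 1.16145
EOQ* = 423.63 * 1.16145 = 492.0 units

492.0 units


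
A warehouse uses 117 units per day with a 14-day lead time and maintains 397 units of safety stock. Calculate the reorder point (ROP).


Formula: ROP = (Daily Demand * Lead Time) + Safety Stock
Demand during lead time = 117 * 14 = 1638 units
ROP = 1638 + 397 = 2035 units

2035 units


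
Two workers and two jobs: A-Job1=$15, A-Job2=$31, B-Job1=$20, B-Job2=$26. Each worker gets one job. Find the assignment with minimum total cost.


Option 1: A->1 + B->2 = $15 + $26 = $41
Option 2: A->2 + B->1 = $31 + $20 = $51
Min cost = min($41, $51) = $41

$41


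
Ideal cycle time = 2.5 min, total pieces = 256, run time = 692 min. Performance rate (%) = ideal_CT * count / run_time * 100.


Formula: Performance = (Ideal CT * Total Count) / Run Time * 100
Ideal output time = 2.5 * 256 = 640.0 min
Performance = 640.0 / 692 * 100 = 92.5%

92.5%


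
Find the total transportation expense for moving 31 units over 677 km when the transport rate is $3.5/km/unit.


TC = dist * cost * units = 677 * 3.5 * 31 = $73454.50

$73454.50


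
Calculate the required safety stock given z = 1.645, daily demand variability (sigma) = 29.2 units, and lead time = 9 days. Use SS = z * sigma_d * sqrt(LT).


Formula: SS = z * sigma_d * sqrt(LT)
sqrt(LT) = sqrt(9) = 3.0
SS = 1.645 * 29.2 * 3.0
SS = 144.1 units

144.1 units


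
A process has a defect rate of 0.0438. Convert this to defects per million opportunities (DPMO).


DPMO = defect_rate * 1000000 = 0.0438 * 1000000

43800


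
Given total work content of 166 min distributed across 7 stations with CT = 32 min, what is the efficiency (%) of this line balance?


Formula: Efficiency = Sum of Task Times / (N_stations * CT) * 100
Total station capacity = 7 stations * 32 min = 224 min
Efficiency = 166 / 224 * 100 = 74.1%

74.1%


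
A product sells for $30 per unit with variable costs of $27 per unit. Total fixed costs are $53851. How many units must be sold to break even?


Formula: BEQ = Fixed Costs / (Price - Variable Cost)
Contribution margin = $30 - $27 = $3/unit
BEQ = ceil($53851 / $3/unit) = ceil(17950.33) = 17951 units

17951 units


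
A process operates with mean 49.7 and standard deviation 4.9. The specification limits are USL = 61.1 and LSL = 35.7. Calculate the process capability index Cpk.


Cpu = (61.1 - 49.7) / (3 * 4.9) = 0.78
Cpl = (49.7 - 35.7) / (3 * 4.9) = 0.95
Cpk = min(0.78, 0.95) = 0.78

0.78


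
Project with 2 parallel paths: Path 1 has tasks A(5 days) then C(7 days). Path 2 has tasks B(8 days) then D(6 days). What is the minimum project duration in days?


Path 1 = 5 + 7 = 12 days
Path 2 = 8 + 6 = 14 days
Duration = max(12, 14) = 14 days

14 days


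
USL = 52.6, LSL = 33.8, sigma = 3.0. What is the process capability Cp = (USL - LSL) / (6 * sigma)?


Cp = (52.6 - 33.8) / (6 * 3.0)

1.04


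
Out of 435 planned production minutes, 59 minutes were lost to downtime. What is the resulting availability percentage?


Formula: Availability = (Planned Time - Downtime) / Planned Time * 100
Uptime = 435 - 59 = 376 min
Availability = 376 / 435 * 100 = 86.4%

86.4%


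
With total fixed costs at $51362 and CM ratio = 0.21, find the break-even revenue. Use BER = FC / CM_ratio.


Formula: BER = Fixed Costs / Contribution Margin Ratio
BER = $51362 / 0.21
BER = $244580.95 (to the nearest cent)

$244580.95


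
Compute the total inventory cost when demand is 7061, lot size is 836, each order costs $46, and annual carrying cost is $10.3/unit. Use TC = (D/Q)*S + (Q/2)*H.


TC = 7061/836 * 46 + 836/2 * 10.3

$4693.92


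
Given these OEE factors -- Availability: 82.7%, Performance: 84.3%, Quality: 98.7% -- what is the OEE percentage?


Formula: OEE = Availability * Performance * Quality / 10000
A * P = 82.7% * 84.3% / 100 = 69.72%
OEE = 69.72% * 98.7% / 100 = 68.8%

68.8%


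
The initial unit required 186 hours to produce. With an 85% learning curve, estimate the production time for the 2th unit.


Formula: T_n = T_1 * (learning_rate)^(log2(n)) where learning_rate = rate/100
Doublings = log2(2) = 1
T_n = 186 * 0.85^1
T_n = 186 * 0.85 = 158.1 hours

158.1 hours


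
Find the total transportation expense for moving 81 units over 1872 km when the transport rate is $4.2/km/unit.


TC = dist * cost * units = 1872 * 4.2 * 81 = $636854.40

$636854.40


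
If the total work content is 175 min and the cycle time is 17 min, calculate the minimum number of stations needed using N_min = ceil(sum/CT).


Formula: N_min = ceil(Sum of Task Times / Cycle Time)
N_min = ceil(175 min / 17 min) = ceil(10.2941)
N_min = 11 stations

11


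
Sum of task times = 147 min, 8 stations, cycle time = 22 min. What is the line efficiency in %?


Formula: Efficiency = Sum of Task Times / (N_stations * CT) * 100
Total station capacity = 8 stations * 22 min = 176 min
Efficiency = 147 / 176 * 100 = 83.5%

83.5%


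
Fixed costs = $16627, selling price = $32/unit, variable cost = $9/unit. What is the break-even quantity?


Formula: BEQ = Fixed Costs / (Price - Variable Cost)
Contribution margin = $32 - $9 = $23/unit
BEQ = ceil($16627 / $23/unit) = ceil(722.91) = 723 units

723 units


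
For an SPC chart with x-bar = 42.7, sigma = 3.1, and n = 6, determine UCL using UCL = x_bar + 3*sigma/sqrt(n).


UCL = 42.7 + 3 * 3.1 / sqrt(6)

46.5


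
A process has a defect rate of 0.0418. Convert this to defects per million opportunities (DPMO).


DPMO = defect_rate * 1000000 = 0.0418 * 1000000

41800


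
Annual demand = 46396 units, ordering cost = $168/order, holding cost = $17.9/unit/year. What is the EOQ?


Formula: EOQ = sqrt(2 * D * S / H)
Numerator: 2 * 46396 * 168 = 15589056
2DS/H = 15589056 / 17.9 = 870897.0
EOQ = sqrt(870897.0) = 933.2 units

933.2 units


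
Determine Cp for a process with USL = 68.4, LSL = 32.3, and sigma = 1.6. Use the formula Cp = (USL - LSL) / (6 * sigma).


Cp = (68.4 - 32.3) / (6 * 1.6)

3.76


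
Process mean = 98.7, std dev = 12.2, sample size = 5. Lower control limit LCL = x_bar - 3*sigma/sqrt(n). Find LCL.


LCL = 98.7 - 3 * 12.2 / sqrt(5)

82.33


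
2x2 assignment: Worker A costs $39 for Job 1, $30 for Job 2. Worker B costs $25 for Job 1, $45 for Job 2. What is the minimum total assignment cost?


Option 1: A->1 + B->2 = $39 + $45 = $84
Option 2: A->2 + B->1 = $30 + $25 = $55
Min cost = min($84, $55) = $55

$55


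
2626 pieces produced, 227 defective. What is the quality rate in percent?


Formula: Quality Rate = Good Pieces / Total Pieces * 100
Good pieces = 2626 - 227 = 2399
QR = 2399 / 2626 * 100 = 91.4%

91.4%


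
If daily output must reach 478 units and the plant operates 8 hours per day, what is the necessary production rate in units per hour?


Formula: Production Rate = Daily Demand / Available Hours
Rate = 478 units/day / 8 hours/day
Rate = 59.8 units/hour

59.8 units/hour


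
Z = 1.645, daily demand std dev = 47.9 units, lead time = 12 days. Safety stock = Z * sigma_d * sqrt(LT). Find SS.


Formula: SS = z * sigma_d * sqrt(LT)
sqrt(LT) = sqrt(12) = 3.4641
SS = 1.645 * 47.9 * 3.4641
SS = 273.0 units

273.0 units


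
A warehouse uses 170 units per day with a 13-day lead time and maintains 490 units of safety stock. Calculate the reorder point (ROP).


Formula: ROP = (Daily Demand * Lead Time) + Safety Stock
Demand during lead time = 170 * 13 = 2210 units
ROP = 2210 + 490 = 2700 units

2700 units


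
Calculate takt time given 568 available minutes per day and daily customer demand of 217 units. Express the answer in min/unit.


Formula: Takt Time = Available Production Time / Customer Demand
Takt = 568 min/day / 217 units/day
Takt = 2.62 min/unit

2.62 min/unit


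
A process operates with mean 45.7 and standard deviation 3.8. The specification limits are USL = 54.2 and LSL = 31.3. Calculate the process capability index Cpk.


Cpu = (54.2 - 45.7) / (3 * 3.8) = 0.75
Cpl = (45.7 - 31.3) / (3 * 3.8) = 1.26
Cpk = min(0.75, 1.26) = 0.75

0.75


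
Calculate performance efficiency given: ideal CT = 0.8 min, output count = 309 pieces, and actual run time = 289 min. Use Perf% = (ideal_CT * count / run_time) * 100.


Formula: Performance = (Ideal CT * Total Count) / Run Time * 100
Ideal output time = 0.8 * 309 = 247.2 min
Performance = 247.2 / 289 * 100 = 85.5%

85.5%


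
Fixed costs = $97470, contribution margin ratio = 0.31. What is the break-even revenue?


Formula: BER = Fixed Costs / Contribution Margin Ratio
BER = $97470 / 0.31
BER = $314419.35 (to the nearest cent)

$314419.35


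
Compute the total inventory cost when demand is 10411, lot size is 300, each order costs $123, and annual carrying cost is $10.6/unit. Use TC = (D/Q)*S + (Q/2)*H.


TC = 10411/300 * 123 + 300/2 * 10.6

$5858.51


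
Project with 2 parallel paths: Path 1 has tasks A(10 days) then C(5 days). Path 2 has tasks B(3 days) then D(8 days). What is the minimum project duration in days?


Path 1 = 10 + 5 = 15 days
Path 2 = 3 + 8 = 11 days
Duration = max(15, 11) = 15 days

15 days


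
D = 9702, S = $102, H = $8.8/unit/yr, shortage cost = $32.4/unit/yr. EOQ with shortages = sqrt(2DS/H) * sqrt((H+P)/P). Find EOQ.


Formula: EOQ* = sqrt(2DS/H) * sqrt((H+P)/P)
Base EOQ = sqrt(2*9702*102/8.8) = 474.25 units
Correction = sqrt((8.8+32.4)/32.4) = 1.12765
EOQ* = 474.25 * 1.12765 = 534.8 units

534.8 units


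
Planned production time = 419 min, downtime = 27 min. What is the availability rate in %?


Formula: Availability = (Planned Time - Downtime) / Planned Time * 100
Uptime = 419 - 27 = 392 min
Availability = 392 / 419 * 100 = 93.6%

93.6%


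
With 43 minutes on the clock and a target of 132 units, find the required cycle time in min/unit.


Formula: CT = Available Time / Number of Units
CT = 43 min / 132 units
CT = 0.33 min/unit

0.33 min/unit


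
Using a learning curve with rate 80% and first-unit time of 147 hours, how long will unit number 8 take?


Formula: T_n = T_1 * (learning_rate)^(log2(n)) where learning_rate = rate/100
Doublings = log2(8) = 3
T_n = 147 * 0.8^3
T_n = 147 * 0.512 = 75.3 hours

75.3 hours


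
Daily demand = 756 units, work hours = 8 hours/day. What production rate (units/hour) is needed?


Formula: Production Rate = Daily Demand / Available Hours
Rate = 756 units/day / 8 hours/day
Rate = 94.5 units/hour

94.5 units/hour


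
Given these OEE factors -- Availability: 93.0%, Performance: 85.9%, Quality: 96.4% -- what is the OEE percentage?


Formula: OEE = Availability * Performance * Quality / 10000
A * P = 93.0% * 85.9% / 100 = 79.89%
OEE = 79.89% * 96.4% / 100 = 77.0%

77.0%


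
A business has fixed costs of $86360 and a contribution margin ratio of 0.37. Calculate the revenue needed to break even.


Formula: BER = Fixed Costs / Contribution Margin Ratio
BER = $86360 / 0.37
BER = $233405.41 (to the nearest cent)

$233405.41
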